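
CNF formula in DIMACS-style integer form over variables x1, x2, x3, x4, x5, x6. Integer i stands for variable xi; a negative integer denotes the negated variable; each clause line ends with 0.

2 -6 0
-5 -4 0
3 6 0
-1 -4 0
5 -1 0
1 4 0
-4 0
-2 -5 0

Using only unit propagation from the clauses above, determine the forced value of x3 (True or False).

Unit clause (!x4) sets x4 = False.
In (x4 || x1), x4 is now false; x1 must hold, so x1 = True.
(!x1 || x5) with x1 = True leaves only x5, so x5 = True.
(!x5 || !x2): since x5 = True, the clause reduces to (!x2). x2 = False.
In (x2 || !x6), x2 is now false; !x6 must hold, so x6 = False.
(x6 || x3): since x6 = False, the clause reduces to (x3). x3 = True.

True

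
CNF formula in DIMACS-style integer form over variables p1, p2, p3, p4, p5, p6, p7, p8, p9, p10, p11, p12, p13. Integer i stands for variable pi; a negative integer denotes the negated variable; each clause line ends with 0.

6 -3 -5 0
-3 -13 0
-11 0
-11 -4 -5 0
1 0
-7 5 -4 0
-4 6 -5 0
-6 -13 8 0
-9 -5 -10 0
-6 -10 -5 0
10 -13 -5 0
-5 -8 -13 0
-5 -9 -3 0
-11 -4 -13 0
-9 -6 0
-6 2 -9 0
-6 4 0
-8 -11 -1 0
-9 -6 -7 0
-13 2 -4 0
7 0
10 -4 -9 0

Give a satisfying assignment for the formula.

(¬p11) is a unit clause, so p11 = False.
Unit propagation: (p1) forces p1 = True.
Unit propagation: (p7) forces p7 = True.
Pure literal: p9 appears only negated; assign p9 = False.
Pure literal: p13 appears only negated; assign p13 = False.
Set p3 = True and propagate.
Branch on p4: take p4 = False.
  then p6 is forced to False.
  then p5 is forced to False.
p2, p8, p10, p12 are now unconstrained; take p2 = False, p8 = True, p10 = False, p12 = True.
Every clause has at least one true literal under this assignment.

p1=T, p2=F, p3=T, p4=F, p5=F, p6=F, p7=T, p8=T, p9=F, p10=F, p11=F, p12=T, p13=F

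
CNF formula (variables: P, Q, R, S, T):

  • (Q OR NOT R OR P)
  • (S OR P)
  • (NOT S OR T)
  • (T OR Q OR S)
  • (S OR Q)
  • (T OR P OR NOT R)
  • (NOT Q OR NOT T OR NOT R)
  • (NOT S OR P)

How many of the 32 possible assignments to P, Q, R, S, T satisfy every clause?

6

Satisfying assignments:
  P=1 Q=0 R=0 S=1 T=1
  P=1 Q=0 R=1 S=1 T=1
  P=1 Q=1 R=0 S=0 T=0
  P=1 Q=1 R=0 S=0 T=1
  P=1 Q=1 R=0 S=1 T=1
  P=1 Q=1 R=1 S=0 T=0
Count: 6.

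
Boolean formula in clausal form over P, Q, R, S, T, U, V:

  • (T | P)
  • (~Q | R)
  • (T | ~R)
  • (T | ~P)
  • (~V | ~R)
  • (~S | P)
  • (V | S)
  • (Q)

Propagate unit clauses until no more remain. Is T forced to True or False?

True

(Q) stands alone — Q = True.
In (~Q | R), ~Q is now false; R must hold, so R = True.
In (T | ~R), ~R is now false; T must hold, so T = True.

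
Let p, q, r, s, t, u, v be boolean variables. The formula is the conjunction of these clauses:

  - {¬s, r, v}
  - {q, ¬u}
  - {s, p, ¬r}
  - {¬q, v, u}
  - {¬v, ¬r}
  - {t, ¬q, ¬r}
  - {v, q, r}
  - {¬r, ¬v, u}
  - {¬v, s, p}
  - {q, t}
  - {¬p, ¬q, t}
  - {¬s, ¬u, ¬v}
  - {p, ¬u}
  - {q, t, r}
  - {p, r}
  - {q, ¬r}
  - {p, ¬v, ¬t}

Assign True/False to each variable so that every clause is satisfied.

Branch on p: take p = True.
Branch on q: take q = False.
  then u is forced to False.
  then t is forced to True.
  then r is forced to False.
  then v is forced to True.
s is now unconstrained; take s = True.

p=T, q=F, r=F, s=T, t=T, u=F, v=T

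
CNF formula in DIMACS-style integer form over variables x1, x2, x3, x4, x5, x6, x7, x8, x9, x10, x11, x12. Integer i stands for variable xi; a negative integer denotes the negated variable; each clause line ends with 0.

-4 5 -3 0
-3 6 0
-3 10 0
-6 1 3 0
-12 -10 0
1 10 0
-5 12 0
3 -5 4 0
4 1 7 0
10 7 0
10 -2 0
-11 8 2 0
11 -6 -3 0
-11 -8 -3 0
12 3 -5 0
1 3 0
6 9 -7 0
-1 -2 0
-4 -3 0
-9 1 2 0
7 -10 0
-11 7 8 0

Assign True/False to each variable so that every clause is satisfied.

Set x1 = True and propagate.
  then x2 is forced to False.
Try x3 = False.
Try x4 = False.
  then x5 is forced to False.
The remaining clauses are satisfied by x6 = True, x7 = True, x8 = True, x9 = True, x10 = False, x11 = False, x12 = False.
Every clause has at least one true literal under this assignment.

x1=T, x2=F, x3=F, x4=F, x5=F, x6=T, x7=T, x8=T, x9=T, x10=F, x11=F, x12=F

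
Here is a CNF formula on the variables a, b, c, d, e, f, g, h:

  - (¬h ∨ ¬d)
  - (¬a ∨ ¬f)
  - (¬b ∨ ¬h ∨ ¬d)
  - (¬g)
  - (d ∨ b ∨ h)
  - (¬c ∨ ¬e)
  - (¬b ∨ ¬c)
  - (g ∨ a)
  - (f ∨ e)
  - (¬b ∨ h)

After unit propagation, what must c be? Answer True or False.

(¬g) stands alone — g = False.
In (g ∨ a), g is now false; a must hold, so a = True.
(¬a ∨ ¬f): since a = True, the clause reduces to (¬f). f = False.
From (e ∨ f) and f = False: e = True.
In (¬c ∨ ¬e), ¬e is now false; ¬c must hold, so c = False.

False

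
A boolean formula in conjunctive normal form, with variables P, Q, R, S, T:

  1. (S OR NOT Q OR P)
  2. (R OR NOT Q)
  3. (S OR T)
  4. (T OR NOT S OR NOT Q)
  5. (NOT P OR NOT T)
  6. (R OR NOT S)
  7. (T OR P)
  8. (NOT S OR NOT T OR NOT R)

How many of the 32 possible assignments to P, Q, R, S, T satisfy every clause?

3

The models are:
  P=F Q=F R=F S=F T=T
  P=F Q=F R=T S=F T=T
  P=T Q=F R=T S=T T=F
Count: 3.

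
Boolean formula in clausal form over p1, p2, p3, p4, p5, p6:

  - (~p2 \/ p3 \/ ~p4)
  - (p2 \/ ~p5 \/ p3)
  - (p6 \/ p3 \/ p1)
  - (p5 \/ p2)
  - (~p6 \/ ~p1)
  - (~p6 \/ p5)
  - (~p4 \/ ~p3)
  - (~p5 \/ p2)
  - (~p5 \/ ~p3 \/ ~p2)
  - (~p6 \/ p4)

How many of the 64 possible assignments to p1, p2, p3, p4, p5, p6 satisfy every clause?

4

The models are:
  p1=0 p2=1 p3=1 p4=0 p5=0 p6=0
  p1=1 p2=1 p3=0 p4=0 p5=0 p6=0
  p1=1 p2=1 p3=0 p4=0 p5=1 p6=0
  p1=1 p2=1 p3=1 p4=0 p5=0 p6=0
Count: 4.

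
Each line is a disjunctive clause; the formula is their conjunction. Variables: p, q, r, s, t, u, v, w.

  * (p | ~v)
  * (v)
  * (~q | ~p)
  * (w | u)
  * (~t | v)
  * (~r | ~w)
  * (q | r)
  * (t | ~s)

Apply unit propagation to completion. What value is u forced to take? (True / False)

True

Unit clause (v) sets v = True.
(p | ~v) with v = True leaves only p, so p = True.
From (~p | ~q) and p = True: q = False.
(q | r): since q = False, the clause reduces to (r). r = True.
In (~w | ~r), ~r is now false; ~w must hold, so w = False.
From (w | u) and w = False: u = True.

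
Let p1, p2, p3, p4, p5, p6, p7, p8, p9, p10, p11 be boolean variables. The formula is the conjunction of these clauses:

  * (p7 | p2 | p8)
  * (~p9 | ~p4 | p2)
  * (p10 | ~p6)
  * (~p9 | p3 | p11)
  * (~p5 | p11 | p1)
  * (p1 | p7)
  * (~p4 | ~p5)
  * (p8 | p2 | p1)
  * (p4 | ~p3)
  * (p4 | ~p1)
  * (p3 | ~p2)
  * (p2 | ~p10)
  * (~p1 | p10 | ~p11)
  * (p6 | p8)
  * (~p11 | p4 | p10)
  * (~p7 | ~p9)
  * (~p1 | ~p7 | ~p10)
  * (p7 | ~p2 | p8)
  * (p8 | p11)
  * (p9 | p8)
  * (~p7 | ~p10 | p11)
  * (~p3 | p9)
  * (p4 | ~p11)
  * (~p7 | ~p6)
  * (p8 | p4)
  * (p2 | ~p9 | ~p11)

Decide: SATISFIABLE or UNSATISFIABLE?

SATISFIABLE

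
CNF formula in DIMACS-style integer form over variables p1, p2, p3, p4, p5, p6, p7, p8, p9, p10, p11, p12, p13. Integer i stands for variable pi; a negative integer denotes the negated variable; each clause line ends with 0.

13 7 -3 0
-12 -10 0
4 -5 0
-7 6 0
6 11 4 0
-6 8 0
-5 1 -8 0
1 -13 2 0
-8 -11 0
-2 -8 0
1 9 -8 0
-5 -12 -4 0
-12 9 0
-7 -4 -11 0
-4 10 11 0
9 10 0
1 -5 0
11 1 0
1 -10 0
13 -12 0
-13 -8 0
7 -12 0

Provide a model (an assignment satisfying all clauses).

p1=T  p2=F  p3=T  p4=F  p5=F  p6=F  p7=F  p8=F  p9=F  p10=T  p11=T  p12=F  p13=T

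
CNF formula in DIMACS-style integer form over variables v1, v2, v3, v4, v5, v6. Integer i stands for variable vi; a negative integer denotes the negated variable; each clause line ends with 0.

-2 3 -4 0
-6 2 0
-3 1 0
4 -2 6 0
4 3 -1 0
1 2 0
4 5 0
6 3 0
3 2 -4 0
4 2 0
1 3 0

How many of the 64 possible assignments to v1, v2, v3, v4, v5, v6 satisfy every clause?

7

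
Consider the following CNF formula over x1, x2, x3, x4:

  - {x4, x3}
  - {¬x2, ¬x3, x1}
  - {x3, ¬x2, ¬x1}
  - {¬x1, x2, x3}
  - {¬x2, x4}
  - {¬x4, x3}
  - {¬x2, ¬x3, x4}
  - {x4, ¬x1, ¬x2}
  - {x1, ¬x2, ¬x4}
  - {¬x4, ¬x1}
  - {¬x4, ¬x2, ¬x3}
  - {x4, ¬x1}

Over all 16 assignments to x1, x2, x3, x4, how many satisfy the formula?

The models are:
  x1=0 x2=0 x3=1 x4=0
  x1=0 x2=0 x3=1 x4=1
Count: 2.

2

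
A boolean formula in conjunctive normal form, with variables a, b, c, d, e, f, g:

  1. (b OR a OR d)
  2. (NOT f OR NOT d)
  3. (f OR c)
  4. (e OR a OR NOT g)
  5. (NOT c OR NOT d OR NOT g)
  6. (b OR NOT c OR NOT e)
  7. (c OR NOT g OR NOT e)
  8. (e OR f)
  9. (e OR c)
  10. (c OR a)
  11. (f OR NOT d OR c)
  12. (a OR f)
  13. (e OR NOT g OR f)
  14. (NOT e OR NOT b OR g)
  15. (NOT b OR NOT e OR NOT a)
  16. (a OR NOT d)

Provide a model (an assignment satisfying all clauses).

a=T, b=T, c=T, d=F, e=F, f=T, g=F

Branch on a: take a = True.
Set b = True and propagate.
  then e is forced to False.
  then f is forced to True.
  then d is forced to False.
  then c is forced to True.
g is now unconstrained; take g = False.
Every clause has at least one true literal under this assignment.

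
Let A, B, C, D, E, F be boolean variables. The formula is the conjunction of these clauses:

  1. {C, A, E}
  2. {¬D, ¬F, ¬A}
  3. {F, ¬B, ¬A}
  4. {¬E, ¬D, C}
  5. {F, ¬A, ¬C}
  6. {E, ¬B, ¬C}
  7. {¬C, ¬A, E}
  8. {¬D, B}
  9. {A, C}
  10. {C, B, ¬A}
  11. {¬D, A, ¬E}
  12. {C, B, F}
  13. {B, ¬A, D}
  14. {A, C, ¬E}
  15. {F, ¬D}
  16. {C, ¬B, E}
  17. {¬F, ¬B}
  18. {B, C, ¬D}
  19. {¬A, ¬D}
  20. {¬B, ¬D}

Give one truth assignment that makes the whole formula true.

A=False  B=False  C=True  D=False  E=True  F=False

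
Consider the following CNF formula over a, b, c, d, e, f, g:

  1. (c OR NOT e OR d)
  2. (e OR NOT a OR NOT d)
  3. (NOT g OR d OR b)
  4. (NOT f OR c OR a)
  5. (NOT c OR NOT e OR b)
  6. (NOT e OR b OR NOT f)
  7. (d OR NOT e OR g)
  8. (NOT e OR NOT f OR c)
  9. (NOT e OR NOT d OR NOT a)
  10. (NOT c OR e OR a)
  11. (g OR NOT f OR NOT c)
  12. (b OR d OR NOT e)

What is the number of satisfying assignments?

Case analysis on e and c:
  e=T, c=T: 7 of the 32 assignments to (a,b,d,f,g) work.
  e=T, c=F: remaining (a,b,d,f,g) ∈ {(F,F,T,F,F); (F,F,T,F,T); (F,T,T,F,F); (F,T,T,F,T)} — 4.
  e=F, c=T: remaining (a,b,d,f,g) ∈ {(T,F,F,F,F); (T,T,F,F,F); (T,T,F,F,T); (T,T,F,T,T)} — 4.
  e=F, c=F: 13 of the 32 assignments to (a,b,d,f,g) work.
Total: 7 + 4 + 4 + 13 = 28.

28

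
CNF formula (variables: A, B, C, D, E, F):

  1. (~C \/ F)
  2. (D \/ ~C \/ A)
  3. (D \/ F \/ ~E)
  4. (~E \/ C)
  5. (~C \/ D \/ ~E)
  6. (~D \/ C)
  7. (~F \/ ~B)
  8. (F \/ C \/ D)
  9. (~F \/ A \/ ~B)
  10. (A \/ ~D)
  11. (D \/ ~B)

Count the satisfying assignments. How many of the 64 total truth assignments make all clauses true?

5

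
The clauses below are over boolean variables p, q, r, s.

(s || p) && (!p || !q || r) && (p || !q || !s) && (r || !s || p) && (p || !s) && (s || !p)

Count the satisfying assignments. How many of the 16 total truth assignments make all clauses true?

Satisfying assignments:
  p=T q=F r=F s=T
  p=T q=F r=T s=T
  p=T q=T r=T s=T
That's 3 in total.

3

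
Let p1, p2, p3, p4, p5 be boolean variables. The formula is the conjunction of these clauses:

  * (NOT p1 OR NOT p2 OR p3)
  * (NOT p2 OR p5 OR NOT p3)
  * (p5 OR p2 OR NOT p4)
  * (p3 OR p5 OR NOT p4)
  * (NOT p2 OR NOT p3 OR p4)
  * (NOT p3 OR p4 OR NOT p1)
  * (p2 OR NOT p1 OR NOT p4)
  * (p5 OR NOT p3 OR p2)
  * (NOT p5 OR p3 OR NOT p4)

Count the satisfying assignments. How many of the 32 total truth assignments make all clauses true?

Split on p3, then p2.
  p3=T, p2=T: remaining (p1,p4,p5) ∈ {(F,T,T); (T,T,T)} — 2.
  p3=T, p2=F: remaining (p1,p4,p5) ∈ {(F,F,T); (F,T,T)} — 2.
  p3=F, p2=T: remaining (p1,p4,p5) ∈ {(F,F,F); (F,F,T)} — 2.
  p3=F, p2=F: remaining (p1,p4,p5) ∈ {(F,F,F); (F,F,T); (T,F,F); (T,F,T)} — 4.
Total: 2 + 2 + 2 + 4 = 10.

10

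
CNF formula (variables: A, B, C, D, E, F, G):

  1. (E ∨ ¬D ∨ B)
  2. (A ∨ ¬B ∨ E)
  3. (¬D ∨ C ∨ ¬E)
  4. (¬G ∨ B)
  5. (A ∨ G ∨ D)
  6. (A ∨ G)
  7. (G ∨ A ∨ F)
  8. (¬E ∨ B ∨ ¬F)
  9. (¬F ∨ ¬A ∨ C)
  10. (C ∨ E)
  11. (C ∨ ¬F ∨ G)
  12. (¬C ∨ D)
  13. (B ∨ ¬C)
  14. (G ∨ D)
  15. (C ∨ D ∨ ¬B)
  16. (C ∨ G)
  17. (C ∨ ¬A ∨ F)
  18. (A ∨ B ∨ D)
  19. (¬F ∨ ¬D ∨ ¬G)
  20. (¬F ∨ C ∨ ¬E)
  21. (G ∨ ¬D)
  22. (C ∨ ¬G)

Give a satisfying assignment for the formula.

A=1, B=1, C=1, D=1, E=0, F=0, G=1

Check each clause:
  1. (¬D ∨ E ∨ B) — B is true.
  2. (A ∨ ¬B ∨ E) — A is true.
  3. (C ∨ ¬E ∨ ¬D) — C is true.
  4. (B ∨ ¬G) — B is true.
  5. (G ∨ A ∨ D) — A is true.
  6. (A ∨ G) — A is true.
  7. (A ∨ G ∨ F) — A is true.
  8. (¬F ∨ B ∨ ¬E) — ¬F is true.
  9. (C ∨ ¬A ∨ ¬F) — ¬F is true.
  10. (C ∨ E) — C is true.
  11. (¬F ∨ C ∨ G) — ¬F is true.
  12. (D ∨ ¬C) — D is true.
  13. (¬C ∨ B) — B is true.
  14. (D ∨ G) — D is true.
  15. (¬B ∨ D ∨ C) — C is true.
  16. (C ∨ G) — C is true.
  17. (¬A ∨ C ∨ F) — C is true.
  18. (D ∨ A ∨ B) — A is true.
  19. (¬D ∨ ¬F ∨ ¬G) — ¬F is true.
  20. (¬E ∨ C ∨ ¬F) — ¬F is true.
  21. (G ∨ ¬D) — G is true.
  22. (¬G ∨ C) — C is true.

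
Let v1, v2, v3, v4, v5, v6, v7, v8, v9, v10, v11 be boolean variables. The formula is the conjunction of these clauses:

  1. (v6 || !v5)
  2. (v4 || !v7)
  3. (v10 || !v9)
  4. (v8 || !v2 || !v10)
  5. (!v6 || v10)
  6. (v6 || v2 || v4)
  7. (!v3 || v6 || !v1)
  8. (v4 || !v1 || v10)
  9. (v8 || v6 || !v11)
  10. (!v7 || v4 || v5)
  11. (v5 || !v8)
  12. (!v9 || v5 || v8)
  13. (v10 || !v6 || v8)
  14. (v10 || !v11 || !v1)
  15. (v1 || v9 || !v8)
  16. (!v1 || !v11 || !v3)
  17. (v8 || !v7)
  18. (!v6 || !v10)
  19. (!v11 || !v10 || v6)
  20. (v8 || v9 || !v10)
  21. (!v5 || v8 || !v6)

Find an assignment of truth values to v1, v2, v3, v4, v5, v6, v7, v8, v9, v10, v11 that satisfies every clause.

v3 occurs only negated in the remaining clauses — set v3 = False.
v7 occurs only negated in the remaining clauses — set v7 = False.
Branch on v1: take v1 = False.
Set v2 = True and propagate.
The remaining clauses are satisfied by v4 = False, v5 = False, v6 = False, v8 = False, v9 = False, v10 = False, v11 = False.
Every clause has at least one true literal under this assignment.

v1=False, v2=True, v3=False, v4=False, v5=False, v6=False, v7=False, v8=False, v9=False, v10=False, v11=False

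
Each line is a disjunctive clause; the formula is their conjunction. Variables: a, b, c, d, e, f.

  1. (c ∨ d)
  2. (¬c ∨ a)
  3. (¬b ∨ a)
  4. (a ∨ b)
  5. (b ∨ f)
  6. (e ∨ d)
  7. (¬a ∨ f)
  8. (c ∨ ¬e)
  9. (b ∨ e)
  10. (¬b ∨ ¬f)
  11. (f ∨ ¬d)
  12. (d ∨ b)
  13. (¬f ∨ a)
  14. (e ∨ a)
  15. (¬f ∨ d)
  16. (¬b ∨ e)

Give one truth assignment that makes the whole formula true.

a=True, b=False, c=True, d=True, e=True, f=True

Check each clause:
  1. (c ∨ d) — c is true.
  2. (¬c ∨ a) — a is true.
  3. (¬b ∨ a) — a is true.
  4. (a ∨ b) — a is true.
  5. (b ∨ f) — f is true.
  6. (e ∨ d) — d is true.
  7. (¬a ∨ f) — f is true.
  8. (c ∨ ¬e) — c is true.
  9. (e ∨ b) — e is true.
  10. (¬f ∨ ¬b) — ¬b is true.
  11. (f ∨ ¬d) — f is true.
  12. (d ∨ b) — d is true.
  13. (a ∨ ¬f) — a is true.
  14. (a ∨ e) — a is true.
  15. (¬f ∨ d) — d is true.
  16. (¬b ∨ e) — e is true.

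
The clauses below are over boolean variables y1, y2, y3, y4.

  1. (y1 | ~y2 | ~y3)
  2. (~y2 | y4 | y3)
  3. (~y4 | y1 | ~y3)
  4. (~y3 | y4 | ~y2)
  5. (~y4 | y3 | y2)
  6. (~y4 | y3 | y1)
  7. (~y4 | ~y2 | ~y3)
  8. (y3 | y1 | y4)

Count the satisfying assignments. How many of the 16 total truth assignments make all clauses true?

The models are:
  y1=0 y2=0 y3=1 y4=0
  y1=1 y2=0 y3=0 y4=0
  y1=1 y2=0 y3=1 y4=0
  y1=1 y2=0 y3=1 y4=1
  y1=1 y2=1 y3=0 y4=1
Count: 5.

5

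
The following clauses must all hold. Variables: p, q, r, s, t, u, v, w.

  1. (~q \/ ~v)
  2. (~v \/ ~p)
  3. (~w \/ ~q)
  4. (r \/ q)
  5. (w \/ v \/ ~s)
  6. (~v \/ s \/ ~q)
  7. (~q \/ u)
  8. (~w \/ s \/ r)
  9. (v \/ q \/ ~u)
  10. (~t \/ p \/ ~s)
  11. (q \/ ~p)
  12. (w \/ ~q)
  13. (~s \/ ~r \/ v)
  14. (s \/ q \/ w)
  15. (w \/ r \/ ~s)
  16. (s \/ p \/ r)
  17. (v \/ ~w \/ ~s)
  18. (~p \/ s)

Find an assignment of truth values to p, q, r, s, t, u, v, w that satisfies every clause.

Pure literal: t appears only negated; assign t = False.
Try p = False.
For the remaining variables, q = False, r = True, s = False, u = False, v = True, w = True works.

p = F, q = F, r = T, s = F, t = F, u = F, v = T, w = T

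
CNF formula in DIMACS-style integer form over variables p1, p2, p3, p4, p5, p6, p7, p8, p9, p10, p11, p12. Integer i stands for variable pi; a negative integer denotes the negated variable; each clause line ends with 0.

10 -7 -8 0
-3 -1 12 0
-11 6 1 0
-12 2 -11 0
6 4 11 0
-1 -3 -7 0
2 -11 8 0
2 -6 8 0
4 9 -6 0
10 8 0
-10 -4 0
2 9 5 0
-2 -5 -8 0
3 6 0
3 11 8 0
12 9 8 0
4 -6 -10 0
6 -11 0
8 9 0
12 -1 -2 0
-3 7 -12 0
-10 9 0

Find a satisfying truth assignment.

p1 = False, p2 = True, p3 = False, p4 = False, p5 = False, p6 = True, p7 = False, p8 = True, p9 = True, p10 = False, p11 = False, p12 = True

Check each clause:
  1. {¬p7, p10, ¬p8} — ¬p7 is true.
  2. {¬p1, ¬p3, p12} — p12 is true.
  3. {¬p11, p6, p1} — ¬p11 is true.
  4. {¬p12, p2, ¬p11} — p2 is true.
  5. {p4, p11, p6} — p6 is true.
  6. {¬p7, ¬p3, ¬p1} — ¬p7 is true.
  7. {p8, ¬p11, p2} — p8 is true.
  8. {p2, ¬p6, p8} — p8 is true.
  9. {p9, ¬p6, p4} — p9 is true.
  10. {p10, p8} — p8 is true.
  11. {¬p4, ¬p10} — ¬p4 is true.
  12. {p5, p2, p9} — p9 is true.
  13. {¬p5, ¬p2, ¬p8} — ¬p5 is true.
  14. {p6, p3} — p6 is true.
  15. {p8, p11, p3} — p8 is true.
  16. {p8, p12, p9} — p8 is true.
  17. {¬p10, ¬p6, p4} — ¬p10 is true.
  18. {¬p11, p6} — ¬p11 is true.
  19. {p9, p8} — p8 is true.
  20. {¬p1, ¬p2, p12} — p12 is true.
  21. {p7, ¬p12, ¬p3} — ¬p3 is true.
  22. {p9, ¬p10} — p9 is true.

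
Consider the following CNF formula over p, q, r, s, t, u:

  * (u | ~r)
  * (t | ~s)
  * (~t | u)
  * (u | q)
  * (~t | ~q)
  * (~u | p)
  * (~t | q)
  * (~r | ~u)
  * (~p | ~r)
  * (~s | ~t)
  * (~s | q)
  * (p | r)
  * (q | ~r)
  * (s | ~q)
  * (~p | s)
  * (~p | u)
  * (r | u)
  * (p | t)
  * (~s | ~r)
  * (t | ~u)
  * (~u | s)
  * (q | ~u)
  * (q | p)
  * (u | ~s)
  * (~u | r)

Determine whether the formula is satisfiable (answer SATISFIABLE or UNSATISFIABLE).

u = True:
  propagation gives p=True, r=False; an empty clause results — contradiction.
u = False:
  propagation gives r=False; an empty clause results — contradiction.
Every branch closes, so no satisfying assignment exists.

UNSATISFIABLE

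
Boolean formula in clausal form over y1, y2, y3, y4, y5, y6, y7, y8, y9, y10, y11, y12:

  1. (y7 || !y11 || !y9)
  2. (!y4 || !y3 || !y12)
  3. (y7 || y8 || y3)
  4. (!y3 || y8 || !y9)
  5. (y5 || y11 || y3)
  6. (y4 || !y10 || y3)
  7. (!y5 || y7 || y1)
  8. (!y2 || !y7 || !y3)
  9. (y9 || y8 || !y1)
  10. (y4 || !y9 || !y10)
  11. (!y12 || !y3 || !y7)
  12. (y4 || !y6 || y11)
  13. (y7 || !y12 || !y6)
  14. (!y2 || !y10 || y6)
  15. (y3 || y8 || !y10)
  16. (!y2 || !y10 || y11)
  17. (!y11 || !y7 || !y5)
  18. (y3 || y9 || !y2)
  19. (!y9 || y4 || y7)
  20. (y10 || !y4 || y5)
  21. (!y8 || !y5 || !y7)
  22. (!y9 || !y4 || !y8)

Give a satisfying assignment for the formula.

y1 = T, y2 = T, y3 = T, y4 = F, y5 = F, y6 = T, y7 = F, y8 = T, y9 = F, y10 = F, y11 = T, y12 = F

Pure literal: y12 appears only negated; assign y12 = False.
Try y1 = True.
Set y2 = True and propagate.
The remaining clauses are satisfied by y3 = True, y4 = False, y5 = False, y6 = True, y7 = False, y8 = True, y9 = False, y10 = False, y11 = True.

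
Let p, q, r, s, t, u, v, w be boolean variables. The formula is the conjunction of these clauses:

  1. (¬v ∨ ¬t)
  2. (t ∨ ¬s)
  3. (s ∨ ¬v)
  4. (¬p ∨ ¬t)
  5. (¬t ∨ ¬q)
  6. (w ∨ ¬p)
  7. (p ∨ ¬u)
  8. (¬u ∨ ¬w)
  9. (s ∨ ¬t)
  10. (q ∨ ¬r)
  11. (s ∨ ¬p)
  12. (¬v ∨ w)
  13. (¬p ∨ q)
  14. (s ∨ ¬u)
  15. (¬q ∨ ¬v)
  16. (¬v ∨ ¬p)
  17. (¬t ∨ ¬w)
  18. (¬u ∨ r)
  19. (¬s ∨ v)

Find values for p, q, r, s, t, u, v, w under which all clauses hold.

u occurs only negated in the remaining clauses — set u = False.
Set p = False and propagate.
Set q = True and propagate.
  then t is forced to False.
  then s is forced to False.
  then v is forced to False.
r, w are now unconstrained; take r = False, w = True.
Every clause has at least one true literal under this assignment.

p=False, q=True, r=False, s=False, t=False, u=False, v=False, w=True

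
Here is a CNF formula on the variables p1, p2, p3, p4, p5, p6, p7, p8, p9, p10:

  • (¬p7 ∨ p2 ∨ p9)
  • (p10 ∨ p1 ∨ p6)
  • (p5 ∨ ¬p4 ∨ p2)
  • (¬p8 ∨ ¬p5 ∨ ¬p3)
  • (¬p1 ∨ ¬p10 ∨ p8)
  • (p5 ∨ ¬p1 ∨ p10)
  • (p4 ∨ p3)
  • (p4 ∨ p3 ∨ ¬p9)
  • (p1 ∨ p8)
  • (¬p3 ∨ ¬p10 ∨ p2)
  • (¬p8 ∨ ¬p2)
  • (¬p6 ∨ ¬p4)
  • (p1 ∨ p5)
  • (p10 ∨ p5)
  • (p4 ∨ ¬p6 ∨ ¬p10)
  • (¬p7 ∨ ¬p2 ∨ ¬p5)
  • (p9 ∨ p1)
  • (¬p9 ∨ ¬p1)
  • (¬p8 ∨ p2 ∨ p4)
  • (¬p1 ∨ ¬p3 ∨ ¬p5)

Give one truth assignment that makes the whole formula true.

p1 = True, p2 = True, p3 = False, p4 = True, p5 = True, p6 = False, p7 = False, p8 = False, p9 = False, p10 = False

p7 occurs only negated in the remaining clauses — set p7 = False.
Set p1 = True and propagate.
  then p9 is forced to False.
Set p2 = True and propagate.
  then p8 is forced to False.
  then p10 is forced to False.
  then p5 is forced to True.
  then p3 is forced to False.
  then p4 is forced to True.
  then p6 is forced to False.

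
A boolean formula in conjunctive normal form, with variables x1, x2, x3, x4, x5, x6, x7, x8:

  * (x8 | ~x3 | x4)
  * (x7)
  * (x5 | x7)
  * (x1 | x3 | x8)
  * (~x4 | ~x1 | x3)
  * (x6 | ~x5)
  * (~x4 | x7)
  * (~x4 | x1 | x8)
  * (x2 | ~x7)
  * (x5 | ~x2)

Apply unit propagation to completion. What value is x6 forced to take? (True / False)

True

(x7) is a unit clause: x7 = True.
(~x7 | x2): since x7 = True, the clause reduces to (x2). x2 = True.
(~x2 | x5) with x2 = True leaves only x5, so x5 = True.
(~x5 | x6) with x5 = True leaves only x6, so x6 = True.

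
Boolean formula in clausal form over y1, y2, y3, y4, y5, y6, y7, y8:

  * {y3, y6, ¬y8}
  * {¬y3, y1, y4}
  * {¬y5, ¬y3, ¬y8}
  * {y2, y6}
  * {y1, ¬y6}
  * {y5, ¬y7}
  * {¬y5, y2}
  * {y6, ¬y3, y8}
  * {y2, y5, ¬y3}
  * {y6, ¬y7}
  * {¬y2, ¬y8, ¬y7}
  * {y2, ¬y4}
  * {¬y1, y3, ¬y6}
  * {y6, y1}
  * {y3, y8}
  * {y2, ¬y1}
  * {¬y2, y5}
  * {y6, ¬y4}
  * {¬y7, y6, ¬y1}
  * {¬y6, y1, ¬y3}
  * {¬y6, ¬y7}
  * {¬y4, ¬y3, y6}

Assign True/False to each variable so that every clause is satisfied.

y1 = 1, y2 = 1, y3 = 1, y4 = 1, y5 = 1, y6 = 1, y7 = 0, y8 = 0

Check each clause:
  1. {y6, y3, ¬y8} — ¬y8 is true.
  2. {y1, ¬y3, y4} — y1 is true.
  3. {¬y3, ¬y5, ¬y8} — ¬y8 is true.
  4. {y6, y2} — y2 is true.
  5. {¬y6, y1} — y1 is true.
  6. {¬y7, y5} — ¬y7 is true.
  7. {y2, ¬y5} — y2 is true.
  8. {¬y3, y6, y8} — y6 is true.
  9. {y5, y2, ¬y3} — y2 is true.
  10. {¬y7, y6} — ¬y7 is true.
  11. {¬y2, ¬y8, ¬y7} — ¬y8 is true.
  12. {¬y4, y2} — y2 is true.
  13. {y3, ¬y6, ¬y1} — y3 is true.
  14. {y6, y1} — y1 is true.
  15. {y3, y8} — y3 is true.
  16. {y2, ¬y1} — y2 is true.
  17. {¬y2, y5} — y5 is true.
  18. {¬y4, y6} — y6 is true.
  19. {y6, ¬y1, ¬y7} — ¬y7 is true.
  20. {¬y3, y1, ¬y6} — y1 is true.
  21. {¬y7, ¬y6} — ¬y7 is true.
  22. {y6, ¬y4, ¬y3} — y6 is true.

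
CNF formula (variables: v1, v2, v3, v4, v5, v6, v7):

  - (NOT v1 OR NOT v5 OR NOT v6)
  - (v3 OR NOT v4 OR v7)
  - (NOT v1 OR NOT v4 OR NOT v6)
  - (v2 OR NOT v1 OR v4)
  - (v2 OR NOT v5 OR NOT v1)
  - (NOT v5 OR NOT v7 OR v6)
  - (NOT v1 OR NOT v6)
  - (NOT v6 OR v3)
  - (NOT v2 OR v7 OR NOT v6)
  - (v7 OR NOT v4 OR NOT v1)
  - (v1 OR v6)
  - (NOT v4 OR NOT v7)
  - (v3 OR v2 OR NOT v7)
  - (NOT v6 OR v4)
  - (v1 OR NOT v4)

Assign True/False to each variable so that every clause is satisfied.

v1 = True  v2 = True  v3 = False  v4 = False  v5 = False  v6 = False  v7 = True

Check each clause:
  1. (NOT v6 OR NOT v5 OR NOT v1) — NOT v6 is true.
  2. (NOT v4 OR v7 OR v3) — NOT v4 is true.
  3. (NOT v1 OR NOT v6 OR NOT v4) — NOT v6 is true.
  4. (NOT v1 OR v4 OR v2) — v2 is true.
  5. (v2 OR NOT v5 OR NOT v1) — v2 is true.
  6. (NOT v5 OR v6 OR NOT v7) — NOT v5 is true.
  7. (NOT v6 OR NOT v1) — NOT v6 is true.
  8. (NOT v6 OR v3) — NOT v6 is true.
  9. (NOT v6 OR v7 OR NOT v2) — NOT v6 is true.
  10. (NOT v4 OR NOT v1 OR v7) — NOT v4 is true.
  11. (v6 OR v1) — v1 is true.
  12. (NOT v4 OR NOT v7) — NOT v4 is true.
  13. (v2 OR v3 OR NOT v7) — v2 is true.
  14. (v4 OR NOT v6) — NOT v6 is true.
  15. (v1 OR NOT v4) — v1 is true.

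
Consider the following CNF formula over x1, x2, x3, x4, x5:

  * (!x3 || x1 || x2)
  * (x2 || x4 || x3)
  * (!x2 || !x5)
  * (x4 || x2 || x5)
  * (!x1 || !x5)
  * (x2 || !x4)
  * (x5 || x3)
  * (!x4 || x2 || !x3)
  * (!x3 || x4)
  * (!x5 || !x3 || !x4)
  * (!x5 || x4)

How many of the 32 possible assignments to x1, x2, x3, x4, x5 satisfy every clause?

The models are:
  x1=0 x2=1 x3=1 x4=1 x5=0
  x1=1 x2=1 x3=1 x4=1 x5=0
Count: 2.

2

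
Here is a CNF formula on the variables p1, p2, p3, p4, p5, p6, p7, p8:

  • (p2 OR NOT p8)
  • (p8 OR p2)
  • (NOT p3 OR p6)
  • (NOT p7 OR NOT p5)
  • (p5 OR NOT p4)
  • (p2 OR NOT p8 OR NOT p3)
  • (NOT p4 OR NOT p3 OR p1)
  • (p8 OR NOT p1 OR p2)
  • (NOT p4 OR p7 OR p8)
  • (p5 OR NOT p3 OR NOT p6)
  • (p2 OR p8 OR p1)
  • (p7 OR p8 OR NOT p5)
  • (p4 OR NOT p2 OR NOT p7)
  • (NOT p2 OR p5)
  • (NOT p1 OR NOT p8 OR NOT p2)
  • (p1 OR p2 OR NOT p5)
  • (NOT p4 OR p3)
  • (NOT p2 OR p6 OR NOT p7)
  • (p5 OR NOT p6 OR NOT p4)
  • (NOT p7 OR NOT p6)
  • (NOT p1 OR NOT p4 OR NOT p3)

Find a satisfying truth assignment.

Try p1 = False.
Branch on p2: take p2 = True.
  then p5 is forced to True.
  then p7 is forced to False.
  then p8 is forced to True.
Branch on p3: take p3 = False.
  then p4 is forced to False.
p6 is now unconstrained; take p6 = True.
Check each clause:
  1. (NOT p8 OR p2) — p2 is true.
  2. (p2 OR p8) — p8 is true.
  3. (p6 OR NOT p3) — NOT p3 is true.
  4. (NOT p5 OR NOT p7) — NOT p7 is true.
  5. (NOT p4 OR p5) — NOT p4 is true.
  6. (NOT p3 OR p2 OR NOT p8) — p2 is true.
  7. (p1 OR NOT p3 OR NOT p4) — NOT p4 is true.
  8. (NOT p1 OR p8 OR p2) — p8 is true.
  9. (p7 OR NOT p4 OR p8) — p8 is true.
  10. (p5 OR NOT p6 OR NOT p3) — p5 is true.
  11. (p8 OR p1 OR p2) — p8 is true.
  12. (p8 OR NOT p5 OR p7) — p8 is true.
  13. (NOT p2 OR p4 OR NOT p7) — NOT p7 is true.
  14. (p5 OR NOT p2) — p5 is true.
  15. (NOT p8 OR NOT p1 OR NOT p2) — NOT p1 is true.
  16. (p1 OR p2 OR NOT p5) — p2 is true.
  17. (p3 OR NOT p4) — NOT p4 is true.
  18. (NOT p7 OR p6 OR NOT p2) — NOT p7 is true.
  19. (NOT p4 OR NOT p6 OR p5) — NOT p4 is true.
  20. (NOT p7 OR NOT p6) — NOT p7 is true.
  21. (NOT p3 OR NOT p1 OR NOT p4) — NOT p4 is true.

p1 = 0  p2 = 1  p3 = 0  p4 = 0  p5 = 1  p6 = 1  p7 = 0  p8 = 1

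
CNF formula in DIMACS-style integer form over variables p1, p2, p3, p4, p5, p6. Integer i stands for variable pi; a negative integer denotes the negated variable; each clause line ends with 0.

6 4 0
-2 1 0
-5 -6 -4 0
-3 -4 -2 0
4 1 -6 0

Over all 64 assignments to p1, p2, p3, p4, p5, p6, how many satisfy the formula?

23

Split on p4, then p6.
  p4=1, p6=1: 5 of the 16 assignments to (p1,p2,p3,p5) work.
  p4=1, p6=0: p5 free; 5 ways for (p1,p2,p3) × 2^1 = 10.
  p4=0, p6=1: forces p1=1; p2, p3, p5 free → 2^3 = 8.
  p4=0, p6=0: a clause becomes empty — 0.
Total: 5 + 10 + 8 + 0 = 23.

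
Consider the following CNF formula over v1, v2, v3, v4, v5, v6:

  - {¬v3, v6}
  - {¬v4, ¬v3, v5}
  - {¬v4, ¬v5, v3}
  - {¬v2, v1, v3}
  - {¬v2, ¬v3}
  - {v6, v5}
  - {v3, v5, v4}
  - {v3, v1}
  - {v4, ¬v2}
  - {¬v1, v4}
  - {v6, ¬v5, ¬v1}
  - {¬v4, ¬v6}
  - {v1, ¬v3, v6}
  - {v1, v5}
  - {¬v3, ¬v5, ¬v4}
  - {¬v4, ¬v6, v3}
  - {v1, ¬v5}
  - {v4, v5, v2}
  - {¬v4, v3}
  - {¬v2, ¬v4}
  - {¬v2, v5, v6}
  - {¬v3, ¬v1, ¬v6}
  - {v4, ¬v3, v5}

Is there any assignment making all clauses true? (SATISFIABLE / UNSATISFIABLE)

UNSATISFIABLE

v3 = True:
  propagation gives v6=True, v2=False, v4=False, v1=False; an empty clause results — contradiction.
v3 = False:
  propagation gives v1=True, v4=True; an empty clause results — contradiction.
Every branch closes, so no satisfying assignment exists.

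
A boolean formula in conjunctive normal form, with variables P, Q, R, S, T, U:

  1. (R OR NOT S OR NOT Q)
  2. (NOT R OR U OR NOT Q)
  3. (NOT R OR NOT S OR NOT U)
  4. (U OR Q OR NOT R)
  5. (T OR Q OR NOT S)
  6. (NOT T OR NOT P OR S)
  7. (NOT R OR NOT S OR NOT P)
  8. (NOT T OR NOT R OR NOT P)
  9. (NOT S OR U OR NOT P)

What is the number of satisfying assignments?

21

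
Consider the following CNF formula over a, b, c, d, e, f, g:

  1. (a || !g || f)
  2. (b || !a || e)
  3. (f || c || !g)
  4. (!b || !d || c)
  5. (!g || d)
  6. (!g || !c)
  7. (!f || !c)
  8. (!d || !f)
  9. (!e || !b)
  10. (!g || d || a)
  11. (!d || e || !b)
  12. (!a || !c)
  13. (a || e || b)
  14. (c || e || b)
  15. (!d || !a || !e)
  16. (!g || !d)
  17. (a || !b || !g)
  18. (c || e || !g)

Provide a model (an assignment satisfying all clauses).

a = F  b = F  c = T  d = F  e = T  f = F  g = F

Check each clause:
  1. (a || f || !g) — !g is true.
  2. (!a || e || b) — e is true.
  3. (f || !g || c) — !g is true.
  4. (c || !b || !d) — c is true.
  5. (!g || d) — !g is true.
  6. (!c || !g) — !g is true.
  7. (!f || !c) — !f is true.
  8. (!f || !d) — !f is true.
  9. (!b || !e) — !b is true.
  10. (a || d || !g) — !g is true.
  11. (e || !d || !b) — !d is true.
  12. (!a || !c) — !a is true.
  13. (b || e || a) — e is true.
  14. (c || e || b) — c is true.
  15. (!e || !a || !d) — !d is true.
  16. (!d || !g) — !g is true.
  17. (!g || !b || a) — !g is true.
  18. (!g || c || e) — !g is true.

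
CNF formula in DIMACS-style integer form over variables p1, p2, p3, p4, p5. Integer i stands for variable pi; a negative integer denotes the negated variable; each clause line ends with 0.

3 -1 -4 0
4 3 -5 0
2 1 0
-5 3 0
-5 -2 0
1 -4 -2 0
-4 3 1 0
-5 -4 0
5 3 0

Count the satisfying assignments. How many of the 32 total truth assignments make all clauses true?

6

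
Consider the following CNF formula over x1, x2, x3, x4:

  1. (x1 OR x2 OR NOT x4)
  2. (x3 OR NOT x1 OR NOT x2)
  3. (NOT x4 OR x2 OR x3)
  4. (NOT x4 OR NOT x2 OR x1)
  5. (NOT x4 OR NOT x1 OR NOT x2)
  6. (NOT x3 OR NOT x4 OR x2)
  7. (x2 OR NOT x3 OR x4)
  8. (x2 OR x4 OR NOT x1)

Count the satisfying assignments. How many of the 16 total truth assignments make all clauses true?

4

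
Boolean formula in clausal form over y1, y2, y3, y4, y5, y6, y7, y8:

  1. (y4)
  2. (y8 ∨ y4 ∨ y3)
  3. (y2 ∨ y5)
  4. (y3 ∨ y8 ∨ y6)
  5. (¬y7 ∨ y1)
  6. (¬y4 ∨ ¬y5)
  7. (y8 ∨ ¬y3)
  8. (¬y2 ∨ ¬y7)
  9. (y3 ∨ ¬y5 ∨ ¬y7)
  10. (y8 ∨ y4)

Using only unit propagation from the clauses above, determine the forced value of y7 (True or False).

False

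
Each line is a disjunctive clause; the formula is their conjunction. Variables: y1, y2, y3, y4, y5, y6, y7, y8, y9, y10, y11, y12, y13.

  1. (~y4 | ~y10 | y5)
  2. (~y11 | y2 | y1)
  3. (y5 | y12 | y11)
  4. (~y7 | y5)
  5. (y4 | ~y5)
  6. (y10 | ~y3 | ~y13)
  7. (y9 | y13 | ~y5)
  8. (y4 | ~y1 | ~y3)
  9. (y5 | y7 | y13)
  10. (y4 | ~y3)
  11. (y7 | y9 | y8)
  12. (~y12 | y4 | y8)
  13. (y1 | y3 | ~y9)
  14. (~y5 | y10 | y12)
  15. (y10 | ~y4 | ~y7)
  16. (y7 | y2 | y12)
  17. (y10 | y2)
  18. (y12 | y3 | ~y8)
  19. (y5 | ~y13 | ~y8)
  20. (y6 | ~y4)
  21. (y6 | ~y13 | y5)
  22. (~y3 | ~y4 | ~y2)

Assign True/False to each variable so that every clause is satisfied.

y6 occurs only positively in the remaining clauses — set y6 = True.
Branch on y1: take y1 = True.
Try y2 = False.
  then y10 is forced to True.
The remaining clauses are satisfied by y3 = True, y4 = True, y5 = True, y7 = True, y8 = True, y9 = True, y11 = True, y12 = True, y13 = False.

y1 = True  y2 = False  y3 = True  y4 = True  y5 = True  y6 = True  y7 = True  y8 = True  y9 = True  y10 = True  y11 = True  y12 = True  y13 = False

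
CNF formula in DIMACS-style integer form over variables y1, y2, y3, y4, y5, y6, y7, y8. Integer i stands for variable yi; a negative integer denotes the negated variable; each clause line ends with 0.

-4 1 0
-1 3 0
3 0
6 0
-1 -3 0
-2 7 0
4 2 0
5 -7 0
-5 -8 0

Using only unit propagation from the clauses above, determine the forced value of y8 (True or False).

False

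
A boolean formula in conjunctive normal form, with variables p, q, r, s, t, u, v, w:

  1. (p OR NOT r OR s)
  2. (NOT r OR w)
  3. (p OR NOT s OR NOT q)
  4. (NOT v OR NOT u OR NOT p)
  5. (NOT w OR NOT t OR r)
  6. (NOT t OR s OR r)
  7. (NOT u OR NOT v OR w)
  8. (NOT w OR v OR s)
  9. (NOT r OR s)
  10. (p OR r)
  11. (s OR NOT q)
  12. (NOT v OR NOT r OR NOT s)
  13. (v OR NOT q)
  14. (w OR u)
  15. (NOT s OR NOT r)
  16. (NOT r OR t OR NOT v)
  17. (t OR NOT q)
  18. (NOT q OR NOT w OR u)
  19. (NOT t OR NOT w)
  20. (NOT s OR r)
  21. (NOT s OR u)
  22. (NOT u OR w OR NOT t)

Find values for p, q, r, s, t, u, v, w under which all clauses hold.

p=1, q=0, r=0, s=0, t=0, u=1, v=0, w=0

Pure literal: q appears only negated; assign q = False.
Branch on p: take p = True.
Try r = False.
  then s is forced to False.
  then t is forced to False.
The remaining clauses are satisfied by u = True, v = False, w = False.
Every clause has at least one true literal under this assignment.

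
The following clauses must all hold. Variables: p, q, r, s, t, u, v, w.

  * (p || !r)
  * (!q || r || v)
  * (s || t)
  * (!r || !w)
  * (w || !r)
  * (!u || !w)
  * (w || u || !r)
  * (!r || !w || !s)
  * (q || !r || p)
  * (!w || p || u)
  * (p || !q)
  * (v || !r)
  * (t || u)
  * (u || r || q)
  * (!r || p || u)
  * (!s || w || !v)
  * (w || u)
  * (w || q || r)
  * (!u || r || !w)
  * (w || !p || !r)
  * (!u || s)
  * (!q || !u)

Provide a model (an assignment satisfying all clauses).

p = True, q = True, r = False, s = True, t = True, u = False, v = True, w = True

Check each clause:
  1. (p || !r) — p is true.
  2. (v || r || !q) — v is true.
  3. (s || t) — s is true.
  4. (!w || !r) — !r is true.
  5. (w || !r) — w is true.
  6. (!w || !u) — !u is true.
  7. (u || w || !r) — w is true.
  8. (!r || !w || !s) — !r is true.
  9. (q || !r || p) — p is true.
  10. (!w || u || p) — p is true.
  11. (!q || p) — p is true.
  12. (v || !r) — !r is true.
  13. (u || t) — t is true.
  14. (r || q || u) — q is true.
  15. (u || !r || p) — p is true.
  16. (!v || w || !s) — w is true.
  17. (u || w) — w is true.
  18. (r || w || q) — w is true.
  19. (r || !u || !w) — !u is true.
  20. (!p || w || !r) — w is true.
  21. (s || !u) — !u is true.
  22. (!q || !u) — !u is true.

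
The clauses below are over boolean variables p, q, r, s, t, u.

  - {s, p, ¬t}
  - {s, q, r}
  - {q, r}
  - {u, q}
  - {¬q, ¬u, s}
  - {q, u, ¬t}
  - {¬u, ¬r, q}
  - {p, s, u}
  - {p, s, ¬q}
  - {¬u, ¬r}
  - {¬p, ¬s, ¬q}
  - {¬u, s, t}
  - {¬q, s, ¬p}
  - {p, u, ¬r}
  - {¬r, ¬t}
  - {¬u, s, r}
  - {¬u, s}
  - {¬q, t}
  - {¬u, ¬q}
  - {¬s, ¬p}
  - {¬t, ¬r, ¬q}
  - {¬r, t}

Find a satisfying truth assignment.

p=0, q=1, r=0, s=1, t=1, u=0

Try p = False.
Try q = True.
  then s is forced to True.
  then t is forced to True.
  then r is forced to False.
  then u is forced to False.
Every clause has at least one true literal under this assignment.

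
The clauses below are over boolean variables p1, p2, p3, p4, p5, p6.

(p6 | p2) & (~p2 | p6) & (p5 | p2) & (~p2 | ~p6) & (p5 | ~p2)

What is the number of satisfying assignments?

Case analysis on p2 and p6:
  p2=T, p6=T: a clause becomes empty — 0.
  p2=T, p6=F: a clause becomes empty — 0.
  p2=F, p6=T: forces p5=T; p1, p3, p4 free → 2^3 = 8.
  p2=F, p6=F: a clause becomes empty — 0.
Total: 0 + 0 + 8 + 0 = 8.

8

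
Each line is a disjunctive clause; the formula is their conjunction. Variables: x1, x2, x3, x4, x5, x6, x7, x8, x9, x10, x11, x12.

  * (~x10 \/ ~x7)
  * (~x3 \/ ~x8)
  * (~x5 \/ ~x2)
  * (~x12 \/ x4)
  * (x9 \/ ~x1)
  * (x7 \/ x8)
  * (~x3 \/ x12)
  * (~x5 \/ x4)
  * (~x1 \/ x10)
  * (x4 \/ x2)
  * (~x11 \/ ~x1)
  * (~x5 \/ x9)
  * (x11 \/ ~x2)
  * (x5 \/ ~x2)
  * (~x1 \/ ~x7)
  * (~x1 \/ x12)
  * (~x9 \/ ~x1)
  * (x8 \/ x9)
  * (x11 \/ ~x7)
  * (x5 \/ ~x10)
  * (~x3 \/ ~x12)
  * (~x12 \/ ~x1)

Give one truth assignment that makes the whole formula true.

x1=0  x2=0  x3=0  x4=1  x5=0  x6=0  x7=1  x8=0  x9=1  x10=0  x11=1  x12=1

x1 occurs only negated in the remaining clauses — set x1 = False.
Pure literal: x3 appears only negated; assign x3 = False.
Branch on x2: take x2 = False.
  then x4 is forced to True.
The remaining clauses are satisfied by x5 = False, x6 = False, x7 = True, x8 = False, x9 = True, x10 = False, x11 = True, x12 = True.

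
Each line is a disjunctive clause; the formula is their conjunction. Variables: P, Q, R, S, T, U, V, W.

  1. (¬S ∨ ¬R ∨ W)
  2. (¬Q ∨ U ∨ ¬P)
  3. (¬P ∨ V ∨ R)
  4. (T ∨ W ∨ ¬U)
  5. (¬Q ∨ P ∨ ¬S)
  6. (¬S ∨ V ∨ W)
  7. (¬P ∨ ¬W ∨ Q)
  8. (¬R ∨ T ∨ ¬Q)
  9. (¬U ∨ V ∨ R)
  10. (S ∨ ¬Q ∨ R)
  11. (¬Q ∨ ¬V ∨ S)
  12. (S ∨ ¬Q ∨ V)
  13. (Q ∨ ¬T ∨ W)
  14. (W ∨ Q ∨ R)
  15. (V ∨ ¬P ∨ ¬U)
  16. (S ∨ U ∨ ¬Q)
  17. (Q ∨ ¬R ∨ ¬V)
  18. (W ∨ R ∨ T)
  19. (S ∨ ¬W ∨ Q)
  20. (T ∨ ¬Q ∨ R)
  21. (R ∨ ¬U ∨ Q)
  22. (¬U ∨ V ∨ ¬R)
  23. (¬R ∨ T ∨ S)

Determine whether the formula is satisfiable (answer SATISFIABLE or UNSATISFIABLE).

Branch on P: take P = False.
For the remaining variables, Q = False, R = False, S = True, T = True, U = False, V = False, W = True works.
Every clause has at least one true literal under this assignment.
So P=0, Q=0, R=0, S=1, T=1, U=0, V=0, W=1 is a satisfying assignment.

SATISFIABLE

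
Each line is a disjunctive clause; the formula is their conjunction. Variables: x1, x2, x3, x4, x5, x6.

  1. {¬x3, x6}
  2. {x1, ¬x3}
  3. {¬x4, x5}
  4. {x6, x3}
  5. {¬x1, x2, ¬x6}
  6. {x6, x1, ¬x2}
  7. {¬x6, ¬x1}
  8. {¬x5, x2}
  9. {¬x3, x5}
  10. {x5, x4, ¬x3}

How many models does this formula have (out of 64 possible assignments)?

Satisfying assignments:
  x1=F x2=F x3=F x4=F x5=F x6=T
  x1=F x2=T x3=F x4=F x5=F x6=T
  x1=F x2=T x3=F x4=F x5=T x6=T
  x1=F x2=T x3=F x4=T x5=T x6=T
That's 4 in total.

4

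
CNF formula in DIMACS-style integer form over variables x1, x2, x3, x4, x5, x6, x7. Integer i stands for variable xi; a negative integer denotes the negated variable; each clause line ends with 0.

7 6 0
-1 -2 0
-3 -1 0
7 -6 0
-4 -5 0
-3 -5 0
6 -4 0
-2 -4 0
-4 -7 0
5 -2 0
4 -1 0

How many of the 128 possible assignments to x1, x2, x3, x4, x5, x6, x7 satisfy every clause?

8

Split on x4, then x1.
  x4=T, x1=T: a clause becomes empty — 0.
  x4=T, x1=F: a clause becomes empty — 0.
  x4=F, x1=T: a clause becomes empty — 0.
  x4=F, x1=F: x6 free; 4 ways for (x2,x3,x5,x7) × 2^1 = 8.
Total: 0 + 0 + 0 + 8 = 8.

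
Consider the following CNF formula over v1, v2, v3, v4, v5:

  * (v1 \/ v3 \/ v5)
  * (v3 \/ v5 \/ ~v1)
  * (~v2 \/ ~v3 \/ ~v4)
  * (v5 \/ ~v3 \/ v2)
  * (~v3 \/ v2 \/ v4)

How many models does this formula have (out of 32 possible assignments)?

14

Case analysis on v3 and v2:
  v3=T, v2=T: remaining (v1,v4,v5) ∈ {(F,F,F); (F,F,T); (T,F,F); (T,F,T)} — 4.
  v3=T, v2=F: remaining (v1,v4,v5) ∈ {(F,T,T); (T,T,T)} — 2.
  v3=F, v2=T: remaining (v1,v4,v5) ∈ {(F,F,T); (F,T,T); (T,F,T); (T,T,T)} — 4.
  v3=F, v2=F: remaining (v1,v4,v5) ∈ {(F,F,T); (F,T,T); (T,F,T); (T,T,T)} — 4.
Total: 4 + 2 + 4 + 4 = 14.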